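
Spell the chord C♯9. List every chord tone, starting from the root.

C♯ – E♯ – G♯ – B – D♯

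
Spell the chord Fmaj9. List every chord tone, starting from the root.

Root F, quality major ninth:
Root: F
Major 3rd (3rd): A
Perfect 5th (5th): C
Major 7th (7th): E
Major 9th (9th): G

F  A  C  E  G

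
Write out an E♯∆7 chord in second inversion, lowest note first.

B#, D##, E#, G##

E♯∆7 = E#–G##–B#–D##; second inversion → fifth (B#) lowest.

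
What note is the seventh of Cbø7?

Bbb

Cbø7 is built on Cb; its 7th is a minor 7th above the root.
A seventh above C uses the letter B, and the minor 7th above Cb is Bbb.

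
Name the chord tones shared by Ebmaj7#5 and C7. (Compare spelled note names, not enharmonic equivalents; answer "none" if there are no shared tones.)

Ebmaj7#5: Eb G B D
C7: C E G Bb
Common to both → G.

G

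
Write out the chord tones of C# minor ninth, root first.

C-sharp E G-sharp B D-sharp

C# minor ninth is a minor ninth built on C-sharp.
root → C-sharp
3rd (minor 3rd) → E
5th (perfect 5th) → G-sharp
7th (minor 7th) → B
9th (major 9th) → D-sharp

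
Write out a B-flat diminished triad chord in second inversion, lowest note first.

Fb, Bb, Db

B-flat diminished triad = Bb–Db–Fb; second inversion → fifth (Fb) lowest.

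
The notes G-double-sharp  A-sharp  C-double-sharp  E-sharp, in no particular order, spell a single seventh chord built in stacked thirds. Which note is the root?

A-sharp

Arranged so that each adjacent pair is a third by letter name: A-sharp – C-double-sharp – E-sharp – G-double-sharp.
The bottom of that stack, A-sharp, is the root (this is A-sharp major seventh).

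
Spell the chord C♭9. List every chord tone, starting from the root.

Root Cb, quality dominant ninth:
- root: Cb
- major 3rd: Eb
- perfect 5th: Gb
- minor 7th: Bbb
- major 9th: Db

Cb, Eb, Gb, Bbb, Db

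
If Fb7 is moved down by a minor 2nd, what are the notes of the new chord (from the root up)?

A minor 2nd down from F♭ is E♭, so the new chord is E♭ dominant seventh.
- root: E♭
- major 3rd: G
- perfect 5th: B♭
- minor 7th: D♭

E♭  G  B♭  D♭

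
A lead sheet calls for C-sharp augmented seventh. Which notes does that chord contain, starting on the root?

C-sharp augmented seventh: augmented seventh on C#.
C# — root
E# — major 3rd
G## — augmented 5th
B — minor 7th

C#, E#, G##, B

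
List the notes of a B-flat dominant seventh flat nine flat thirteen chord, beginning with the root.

B-flat dominant seventh flat nine flat thirteen: dominant seventh flat nine flat thirteen on B-flat.
B-flat — root
D — major 3rd
F — perfect 5th
A-flat — minor 7th
C-flat — minor 9th
G-flat — minor 13th

B-flat, D, F, A-flat, C-flat, G-flat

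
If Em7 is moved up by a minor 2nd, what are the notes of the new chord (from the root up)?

A minor 2nd up from E is F, so the new chord is F minor seventh.
Root: F
Minor 3rd (3rd): A♭
Perfect 5th (5th): C
Minor 7th (7th): E♭

F  A♭  C  E♭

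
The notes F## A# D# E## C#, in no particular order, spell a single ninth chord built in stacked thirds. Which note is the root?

Stacking in thirds gives D# – F## – A# – C# – E##, so D# is the root — D# dominant seventh sharp nine.

D#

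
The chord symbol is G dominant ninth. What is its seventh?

Root of G dominant ninth = G. The 7th is a minor 7th: G up a minor 7th → F.

F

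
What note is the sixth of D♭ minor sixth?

D♭ minor sixth is built on D-flat; its 6th is a major 6th above the root.
A sixth above D uses the letter B, and the major 6th above D-flat is B-flat.

B-flat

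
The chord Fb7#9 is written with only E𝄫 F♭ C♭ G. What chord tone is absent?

The full Fb7#9 chord is F♭, A♭, C♭, E𝄫, G.
Comparing with the voicing, the major 3rd (3rd) — A♭ — is absent.

A♭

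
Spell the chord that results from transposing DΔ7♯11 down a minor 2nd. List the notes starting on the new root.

C# E# G# B# F##

Transposed root: D → C# (minor 2nd down). So we spell C# major seventh sharp eleven:
root → C#
3rd (major 3rd) → E#
5th (perfect 5th) → G#
7th (major 7th) → B#
11th (augmented 11th) → F##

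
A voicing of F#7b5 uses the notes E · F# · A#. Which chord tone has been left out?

C

F#7b5 = F#, A#, C, E. The voicing lacks the 5th (diminished 5th), C.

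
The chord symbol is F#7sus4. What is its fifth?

Root of F#7sus4 = F♯. The 5th is a perfect 5th: F♯ up a perfect 5th → C♯.

C♯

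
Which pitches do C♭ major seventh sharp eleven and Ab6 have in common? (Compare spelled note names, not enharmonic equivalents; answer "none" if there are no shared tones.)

E♭ – F

C♭ major seventh sharp eleven: C♭ E♭ G♭ B♭ F
Ab6: A♭ C E♭ F
Common to both → E♭, F.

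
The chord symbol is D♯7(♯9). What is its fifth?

Root of D♯7(♯9) = D#. The 5th is a perfect 5th: D# up a perfect 5th → A#.

A#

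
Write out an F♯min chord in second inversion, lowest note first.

C# – F# – A

In root position, F♯min is F#–A–C#.
Second inversion puts the fifth (C#) in the bass.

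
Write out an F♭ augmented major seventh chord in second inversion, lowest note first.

In root position, F♭ augmented major seventh is F-flat–A-flat–C–E-flat.
Second inversion puts the fifth (C) in the bass.

C, E-flat, F-flat, A-flat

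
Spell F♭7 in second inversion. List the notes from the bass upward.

F♭7 = Fb–Ab–Cb–Ebb; second inversion → fifth (Cb) lowest.

Cb, Ebb, Fb, Ab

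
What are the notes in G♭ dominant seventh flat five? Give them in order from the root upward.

Gb, Bb, Dbb, Fb

G♭ dominant seventh flat five is a dominant seventh flat five built on Gb.
Gb — root
Bb — major 3rd
Dbb — diminished 5th
Fb — minor 7th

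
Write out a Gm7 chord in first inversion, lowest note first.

B♭ D F G

Gm7 = G–B♭–D–F; first inversion → third (B♭) lowest.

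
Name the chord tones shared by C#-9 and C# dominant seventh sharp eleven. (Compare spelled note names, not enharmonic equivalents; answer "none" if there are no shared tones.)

C#, G#, B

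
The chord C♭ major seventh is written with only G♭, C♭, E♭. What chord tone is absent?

C♭ major seventh = C♭, E♭, G♭, B♭. The voicing lacks the 7th (major 7th), B♭.

B♭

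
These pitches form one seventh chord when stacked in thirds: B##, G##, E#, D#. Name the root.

E#

Stacking in thirds gives E# – G## – B## – D#, so E# is the root — E# augmented seventh.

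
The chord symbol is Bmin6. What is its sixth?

G#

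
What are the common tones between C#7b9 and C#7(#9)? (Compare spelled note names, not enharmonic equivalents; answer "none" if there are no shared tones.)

C♯  E♯  G♯  B

C#7b9 = C♯, E♯, G♯, B, D.
C#7(#9) = C♯, E♯, G♯, B, D𝄪.
Shared: C♯, E♯, G♯, B.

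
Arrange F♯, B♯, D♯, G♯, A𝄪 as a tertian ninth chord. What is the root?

Arranged so that each adjacent pair is a third by letter name: G♯ – B♯ – D♯ – F♯ – A𝄪.
The bottom of that stack, G♯, is the root (this is G♯ dominant seventh sharp nine).

G♯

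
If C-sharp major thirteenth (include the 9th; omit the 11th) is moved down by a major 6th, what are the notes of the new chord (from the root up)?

C# down a major 6th → E. New chord: E major thirteenth.
Root: E
Major 3rd (3rd): G#
Perfect 5th (5th): B
Major 7th (7th): D#
Major 9th (9th): F#
Major 13th (13th): C#

E G# B D# F# C#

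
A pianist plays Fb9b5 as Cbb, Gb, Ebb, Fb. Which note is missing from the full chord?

Ab

Fb9b5 = Fb, Ab, Cbb, Ebb, Gb. The voicing lacks the 3rd (major 3rd), Ab.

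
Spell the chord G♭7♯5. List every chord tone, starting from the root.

G♭7♯5 is an augmented seventh built on G♭.
G♭ — root
B♭ — major 3rd
D — augmented 5th
F♭ — minor 7th

G♭ – B♭ – D – F♭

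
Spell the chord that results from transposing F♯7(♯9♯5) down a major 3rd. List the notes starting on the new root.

D  F#  A#  C  E#

Transposed root: F# → D (major 3rd down). So we spell D dominant seventh sharp nine sharp five:
Root: D
Major 3rd (3rd): F#
Augmented 5th (5th): A#
Minor 7th (7th): C
Augmented 9th (9th): E#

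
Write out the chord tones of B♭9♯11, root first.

Root Bb, quality dominant ninth sharp eleven:
root → Bb
3rd (major 3rd) → D
5th (perfect 5th) → F
7th (minor 7th) → Ab
9th (major 9th) → C
11th (augmented 11th) → E

Bb, D, F, Ab, C, E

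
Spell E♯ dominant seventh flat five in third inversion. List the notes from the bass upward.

D#, E#, G##, B

In root position, E♯ dominant seventh flat five is E#–G##–B–D#.
Third inversion puts the seventh (D#) in the bass.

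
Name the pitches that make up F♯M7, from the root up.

F♯ – A♯ – C♯ – E♯

F♯M7: major seventh on F♯.
F♯ — root
A♯ — major 3rd
C♯ — perfect 5th
E♯ — major 7th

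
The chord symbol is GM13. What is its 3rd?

Root of GM13 = G. The 3rd is a major 3rd: G up a major 3rd → B.

B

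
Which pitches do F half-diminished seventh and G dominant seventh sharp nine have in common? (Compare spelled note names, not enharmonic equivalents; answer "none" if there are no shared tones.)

F half-diminished seventh: F A-flat C-flat E-flat
G dominant seventh sharp nine: G B D F A-sharp
Common to both → F.

F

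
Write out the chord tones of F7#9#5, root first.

F, A, C♯, E♭, G♯

Root F, quality dominant seventh sharp nine sharp five:
root → F
3rd (major 3rd) → A
5th (augmented 5th) → C♯
7th (minor 7th) → E♭
9th (augmented 9th) → G♯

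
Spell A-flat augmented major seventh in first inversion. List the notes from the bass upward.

A-flat augmented major seventh = A-flat–C–E–G; first inversion → third (C) lowest.

C, E, G, A-flat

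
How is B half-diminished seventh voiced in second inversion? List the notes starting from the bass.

F A B D

In root position, B half-diminished seventh is B–D–F–A.
Second inversion puts the fifth (F) in the bass.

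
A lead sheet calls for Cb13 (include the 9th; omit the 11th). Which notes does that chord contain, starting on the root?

Root C♭, quality dominant thirteenth:
- root: C♭
- major 3rd: E♭
- perfect 5th: G♭
- minor 7th: B𝄫
- major 9th: D♭
- major 13th: A♭

C♭ – E♭ – G♭ – B𝄫 – D♭ – A♭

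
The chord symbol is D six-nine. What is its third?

F-sharp

Root of D six-nine = D. The 3rd is a major 3rd: D up a major 3rd → F-sharp.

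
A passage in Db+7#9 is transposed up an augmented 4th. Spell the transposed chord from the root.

Db up an augmented 4th → G. New chord: G dominant seventh sharp nine sharp five.
- root: G
- major 3rd: B
- augmented 5th: D#
- minor 7th: F
- augmented 9th: A#

G B D# F A#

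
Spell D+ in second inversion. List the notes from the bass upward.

A# – D – F#

D+ = D–F#–A#; second inversion → fifth (A#) lowest.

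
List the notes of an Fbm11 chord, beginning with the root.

F♭ – A𝄫 – C♭ – E𝄫 – G♭ – B𝄫

Root F♭, quality minor eleventh:
Root: F♭
Minor 3rd (3rd): A𝄫
Perfect 5th (5th): C♭
Minor 7th (7th): E𝄫
Major 9th (9th): G♭
Perfect 11th (11th): B𝄫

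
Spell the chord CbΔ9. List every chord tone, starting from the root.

C♭  E♭  G♭  B♭  D♭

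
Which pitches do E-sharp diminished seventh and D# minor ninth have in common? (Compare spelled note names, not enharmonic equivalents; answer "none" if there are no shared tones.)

E-sharp diminished seventh: E# G# B D
D# minor ninth: D# F# A# C# E#
Common to both → E#.

E#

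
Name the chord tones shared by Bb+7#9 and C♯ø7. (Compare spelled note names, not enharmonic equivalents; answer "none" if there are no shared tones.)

Bb+7#9: Bb D F# Ab C#
C♯ø7: C# E G B
Common to both → C#.

C#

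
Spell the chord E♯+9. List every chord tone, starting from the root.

E♯ G𝄪 B𝄪 D♯ F𝄪

Root E♯, quality dominant ninth sharp five:
- root: E♯
- major 3rd: G𝄪
- augmented 5th: B𝄪
- minor 7th: D♯
- major 9th: F𝄪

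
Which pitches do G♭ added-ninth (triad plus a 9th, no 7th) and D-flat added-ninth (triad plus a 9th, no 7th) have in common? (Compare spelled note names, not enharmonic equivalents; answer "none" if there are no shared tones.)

G♭ added-ninth: Gb Bb Db Ab
D-flat added-ninth: Db F Ab Eb
Common to both → Db, Ab.

Db, Ab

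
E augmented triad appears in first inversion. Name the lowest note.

G-sharp

E augmented triad in root position is E–G-sharp–B-sharp.
First inversion places the third in the bass, which is G-sharp.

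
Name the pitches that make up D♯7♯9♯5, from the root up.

D♯ – F𝄪 – A𝄪 – C♯ – E𝄪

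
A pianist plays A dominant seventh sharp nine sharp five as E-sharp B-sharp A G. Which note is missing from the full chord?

C-sharp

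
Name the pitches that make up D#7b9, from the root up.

D#7b9: dominant seventh flat nine on D#.
- root: D#
- major 3rd: F##
- perfect 5th: A#
- minor 7th: C#
- minor 9th: E

D#, F##, A#, C#, E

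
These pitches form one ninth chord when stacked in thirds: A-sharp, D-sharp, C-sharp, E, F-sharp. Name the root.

D-sharp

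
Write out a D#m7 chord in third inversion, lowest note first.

In root position, D#m7 is D#–F#–A#–C#.
Third inversion puts the seventh (C#) in the bass.

C#, D#, F#, A#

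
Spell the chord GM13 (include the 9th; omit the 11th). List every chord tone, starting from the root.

G – B – D – F# – A – E

GM13: major thirteenth on G.
root → G
3rd (major 3rd) → B
5th (perfect 5th) → D
7th (major 7th) → F#
9th (major 9th) → A
13th (major 13th) → E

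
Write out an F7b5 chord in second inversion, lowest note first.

F7b5 = F–A–C♭–E♭; second inversion → fifth (C♭) lowest.

C♭ – E♭ – F – A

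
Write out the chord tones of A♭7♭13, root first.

A♭, C, E♭, G♭, F♭

A♭7♭13: dominant seventh flat thirteen on A♭.
root → A♭
3rd (major 3rd) → C
5th (perfect 5th) → E♭
7th (minor 7th) → G♭
13th (minor 13th) → F♭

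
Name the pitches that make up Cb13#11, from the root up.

Root Cb, quality dominant thirteenth sharp eleven:
Root: Cb
Major 3rd (3rd): Eb
Perfect 5th (5th): Gb
Minor 7th (7th): Bbb
Major 9th (9th): Db
Augmented 11th (11th): F
Major 13th (13th): Ab

Cb Eb Gb Bbb Db F Ab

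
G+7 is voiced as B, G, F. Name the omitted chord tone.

D#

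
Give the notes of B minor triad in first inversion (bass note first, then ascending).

D F-sharp B

In root position, B minor triad is B–D–F-sharp.
First inversion puts the third (D) in the bass.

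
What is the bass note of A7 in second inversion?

E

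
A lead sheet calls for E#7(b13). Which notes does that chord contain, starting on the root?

E#7(b13) is a dominant seventh flat thirteen built on E#.
E# — root
G## — major 3rd
B# — perfect 5th
D# — minor 7th
C# — minor 13th

E# – G## – B# – D# – C#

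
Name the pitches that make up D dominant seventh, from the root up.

D, F-sharp, A, C

Root D, quality dominant seventh:
D — root
F-sharp — major 3rd
A — perfect 5th
C — minor 7th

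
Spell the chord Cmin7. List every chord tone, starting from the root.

Cmin7 is a minor seventh built on C.
Root: C
Minor 3rd (3rd): Eb
Perfect 5th (5th): G
Minor 7th (7th): Bb

C, Eb, G, Bb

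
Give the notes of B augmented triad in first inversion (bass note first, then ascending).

D-sharp F-double-sharp B

B augmented triad = B–D-sharp–F-double-sharp; first inversion → third (D-sharp) lowest.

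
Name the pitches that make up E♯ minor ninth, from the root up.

E♯ G♯ B♯ D♯ F𝄪

E♯ minor ninth is a minor ninth built on E♯.
root → E♯
3rd (minor 3rd) → G♯
5th (perfect 5th) → B♯
7th (minor 7th) → D♯
9th (major 9th) → F𝄪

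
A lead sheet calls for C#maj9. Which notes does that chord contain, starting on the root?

C#maj9 is a major ninth built on C#.
- root: C#
- major 3rd: E#
- perfect 5th: G#
- major 7th: B#
- major 9th: D#

C# E# G# B# D#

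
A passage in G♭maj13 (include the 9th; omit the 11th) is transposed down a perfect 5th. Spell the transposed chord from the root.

Cb – Eb – Gb – Bb – Db – Ab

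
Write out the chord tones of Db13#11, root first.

Db13#11 is a dominant thirteenth sharp eleven built on D♭.
root → D♭
3rd (major 3rd) → F
5th (perfect 5th) → A♭
7th (minor 7th) → C♭
9th (major 9th) → E♭
11th (augmented 11th) → G
13th (major 13th) → B♭

D♭ F A♭ C♭ E♭ G B♭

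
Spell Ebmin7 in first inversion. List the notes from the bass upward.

G♭, B♭, D♭, E♭

In root position, Ebmin7 is E♭–G♭–B♭–D♭.
First inversion puts the third (G♭) in the bass.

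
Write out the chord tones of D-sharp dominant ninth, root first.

D♯ – F𝄪 – A♯ – C♯ – E♯

Root D♯, quality dominant ninth:
root → D♯
3rd (major 3rd) → F𝄪
5th (perfect 5th) → A♯
7th (minor 7th) → C♯
9th (major 9th) → E♯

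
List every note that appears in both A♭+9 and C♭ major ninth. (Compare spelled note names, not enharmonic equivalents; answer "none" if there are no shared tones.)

Gb  Bb

A♭+9 = Ab, C, E, Gb, Bb.
C♭ major ninth = Cb, Eb, Gb, Bb, Db.
Shared: Gb, Bb.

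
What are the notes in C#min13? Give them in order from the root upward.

C#  E  G#  B  D#  F#  A#

C#min13 is a minor thirteenth built on C#.
C# — root
E — minor 3rd
G# — perfect 5th
B — minor 7th
D# — major 9th
F# — perfect 11th
A# — major 13th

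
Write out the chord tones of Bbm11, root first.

B♭ – D♭ – F – A♭ – C – E♭

Root B♭, quality minor eleventh:
- root: B♭
- minor 3rd: D♭
- perfect 5th: F
- minor 7th: A♭
- major 9th: C
- perfect 11th: E♭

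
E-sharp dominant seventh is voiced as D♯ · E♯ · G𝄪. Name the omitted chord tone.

E-sharp dominant seventh = E♯, G𝄪, B♯, D♯. The voicing lacks the 5th (perfect 5th), B♯.

B♯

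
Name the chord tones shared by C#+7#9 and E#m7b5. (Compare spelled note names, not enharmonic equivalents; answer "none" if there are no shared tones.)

C#+7#9 = C#, E#, G##, B, D##.
E#m7b5 = E#, G#, B, D#.
Shared: E#, B.

E# B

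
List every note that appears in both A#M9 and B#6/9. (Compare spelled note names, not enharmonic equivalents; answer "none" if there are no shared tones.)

A#M9: A♯ C𝄪 E♯ G𝄪 B♯
B#6/9: B♯ D𝄪 F𝄪 G𝄪 C𝄪
Common to both → C𝄪, G𝄪, B♯.

C𝄪, G𝄪, B♯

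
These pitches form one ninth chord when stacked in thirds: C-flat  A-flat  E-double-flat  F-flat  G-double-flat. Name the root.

F-flat

Stacking in thirds gives F-flat – A-flat – C-flat – E-double-flat – G-double-flat, so F-flat is the root — F-flat dominant seventh flat nine.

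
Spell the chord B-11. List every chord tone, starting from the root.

B-11: minor eleventh on B.
Root: B
Minor 3rd (3rd): D
Perfect 5th (5th): F#
Minor 7th (7th): A
Major 9th (9th): C#
Perfect 11th (11th): E

B D F# A C# E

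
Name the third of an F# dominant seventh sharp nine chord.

A-sharp

Root of F# dominant seventh sharp nine = F-sharp. The 3rd is a major 3rd: F-sharp up a major 3rd → A-sharp.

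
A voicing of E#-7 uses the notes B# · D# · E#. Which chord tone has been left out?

G#

The full E#-7 chord is E#, G#, B#, D#.
Comparing with the voicing, the minor 3rd (3rd) — G# — is absent.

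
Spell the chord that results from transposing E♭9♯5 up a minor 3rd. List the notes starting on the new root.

Gb, Bb, D, Fb, Ab

Transposed root: Eb → Gb (minor 3rd up). So we spell Gb dominant ninth sharp five:
Gb — root
Bb — major 3rd
D — augmented 5th
Fb — minor 7th
Ab — major 9th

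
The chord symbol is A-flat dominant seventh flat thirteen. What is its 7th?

A-flat dominant seventh flat thirteen is built on A-flat; its 7th is a minor 7th above the root.
A seventh above A uses the letter G, and the minor 7th above A-flat is G-flat.

G-flat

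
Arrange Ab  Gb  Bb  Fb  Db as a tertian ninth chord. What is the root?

Gb

Arranged so that each adjacent pair is a third by letter name: Gb – Bb – Db – Fb – Ab.
The bottom of that stack, Gb, is the root (this is Gb dominant ninth).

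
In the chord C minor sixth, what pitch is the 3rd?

E♭

C minor sixth is built on C; its 3rd is a minor 3rd above the root.
A third above C uses the letter E, and the minor 3rd above C is E♭.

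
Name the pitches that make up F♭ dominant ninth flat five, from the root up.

F-flat – A-flat – C-double-flat – E-double-flat – G-flat

F♭ dominant ninth flat five: dominant ninth flat five on F-flat.
- root: F-flat
- major 3rd: A-flat
- diminished 5th: C-double-flat
- minor 7th: E-double-flat
- major 9th: G-flat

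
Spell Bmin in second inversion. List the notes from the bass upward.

Bmin = B–D–F#; second inversion → fifth (F#) lowest.

F#, B, D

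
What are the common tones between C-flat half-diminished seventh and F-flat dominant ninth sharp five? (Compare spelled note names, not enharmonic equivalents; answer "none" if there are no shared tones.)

C-flat half-diminished seventh: C-flat E-double-flat G-double-flat B-double-flat
F-flat dominant ninth sharp five: F-flat A-flat C E-double-flat G-flat
Common to both → E-double-flat.

E-double-flat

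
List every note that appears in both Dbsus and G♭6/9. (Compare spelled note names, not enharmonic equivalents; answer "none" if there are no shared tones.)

Dbsus: Db Gb Ab
G♭6/9: Gb Bb Db Eb Ab
Common to both → Db, Gb, Ab.

Db  Gb  Ab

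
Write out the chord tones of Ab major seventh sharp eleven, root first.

A-flat, C, E-flat, G, D

Root A-flat, quality major seventh sharp eleven:
root → A-flat
3rd (major 3rd) → C
5th (perfect 5th) → E-flat
7th (major 7th) → G
11th (augmented 11th) → D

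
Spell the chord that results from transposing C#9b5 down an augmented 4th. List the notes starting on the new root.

C# down an augmented 4th → G. New chord: G dominant ninth flat five.
G — root
B — major 3rd
Db — diminished 5th
F — minor 7th
A — major 9th

G – B – Db – F – A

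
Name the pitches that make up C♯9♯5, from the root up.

C# E# G## B D#

C♯9♯5 is a dominant ninth sharp five built on C#.
Root: C#
Major 3rd (3rd): E#
Augmented 5th (5th): G##
Minor 7th (7th): B
Major 9th (9th): D#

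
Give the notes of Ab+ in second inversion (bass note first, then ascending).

E, A♭, C

In root position, Ab+ is A♭–C–E.
Second inversion puts the fifth (E) in the bass.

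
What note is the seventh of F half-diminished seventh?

E-flat

Root of F half-diminished seventh = F. The 7th is a minor 7th: F up a minor 7th → E-flat.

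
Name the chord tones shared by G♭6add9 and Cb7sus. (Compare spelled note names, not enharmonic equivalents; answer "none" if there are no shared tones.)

G♭6add9 = G♭, B♭, D♭, E♭, A♭.
Cb7sus = C♭, F♭, G♭, B𝄫.
Shared: G♭.

G♭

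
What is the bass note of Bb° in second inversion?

Bb° in root position is Bb–Db–Fb.
Second inversion places the fifth in the bass, which is Fb.

Fb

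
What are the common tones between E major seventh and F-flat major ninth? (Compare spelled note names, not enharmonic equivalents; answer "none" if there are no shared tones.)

E major seventh: E G-sharp B D-sharp
F-flat major ninth: F-flat A-flat C-flat E-flat G-flat
Common to both → none.

none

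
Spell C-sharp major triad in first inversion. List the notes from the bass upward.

In root position, C-sharp major triad is C♯–E♯–G♯.
First inversion puts the third (E♯) in the bass.

E♯ G♯ C♯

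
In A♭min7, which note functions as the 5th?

Eb

Root of A♭min7 = Ab. The 5th is a perfect 5th: Ab up a perfect 5th → Eb.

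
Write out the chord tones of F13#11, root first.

F13#11 is a dominant thirteenth sharp eleven built on F.
- root: F
- major 3rd: A
- perfect 5th: C
- minor 7th: Eb
- major 9th: G
- augmented 11th: B
- major 13th: D

F  A  C  Eb  G  B  D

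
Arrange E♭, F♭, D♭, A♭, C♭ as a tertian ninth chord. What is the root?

D♭

Stacking in thirds gives D♭ – F♭ – A♭ – C♭ – E♭, so D♭ is the root — D♭ minor ninth.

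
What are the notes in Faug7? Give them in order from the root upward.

Faug7: augmented seventh on F.
- root: F
- major 3rd: A
- augmented 5th: C#
- minor 7th: Eb

F A C# Eb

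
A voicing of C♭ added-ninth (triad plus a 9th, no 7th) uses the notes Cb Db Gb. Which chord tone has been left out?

Eb

C♭ added-ninth = Cb, Eb, Gb, Db. The voicing lacks the 3rd (major 3rd), Eb.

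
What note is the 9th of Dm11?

E

Root of Dm11 = D. The 9th is a major 9th: D up a major 9th → E.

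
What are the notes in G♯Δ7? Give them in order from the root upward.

G# – B# – D# – F##

Root G#, quality major seventh:
Root: G#
Major 3rd (3rd): B#
Perfect 5th (5th): D#
Major 7th (7th): F##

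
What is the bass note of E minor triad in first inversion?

E minor triad = E–G–B. First inversion → third in the bass = G.

G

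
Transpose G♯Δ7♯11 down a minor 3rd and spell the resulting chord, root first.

Transposed root: G# → E# (minor 3rd down). So we spell E# major seventh sharp eleven:
root → E#
3rd (major 3rd) → G##
5th (perfect 5th) → B#
7th (major 7th) → D##
11th (augmented 11th) → A##

E# G## B# D## A##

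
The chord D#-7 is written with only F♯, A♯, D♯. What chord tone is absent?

C♯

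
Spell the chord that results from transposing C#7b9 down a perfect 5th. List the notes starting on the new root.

C# down a perfect 5th → F#. New chord: F# dominant seventh flat nine.
F# — root
A# — major 3rd
C# — perfect 5th
E — minor 7th
G — minor 9th

F# – A# – C# – E – G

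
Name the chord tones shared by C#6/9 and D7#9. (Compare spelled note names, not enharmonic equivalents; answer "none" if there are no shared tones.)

E#

C#6/9 = C#, E#, G#, A#, D#.
D7#9 = D, F#, A, C, E#.
Shared: E#.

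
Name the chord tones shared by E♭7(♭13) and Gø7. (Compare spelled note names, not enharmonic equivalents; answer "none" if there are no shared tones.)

E♭7(♭13): Eb G Bb Db Cb
Gø7: G Bb Db F
Common to both → G, Bb, Db.

G, Bb, Db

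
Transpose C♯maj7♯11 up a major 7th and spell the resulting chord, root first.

Transposed root: C# → B# (major 7th up). So we spell B# major seventh sharp eleven:
Root: B#
Major 3rd (3rd): D##
Perfect 5th (5th): F##
Major 7th (7th): A##
Augmented 11th (11th): E##

B#  D##  F##  A##  E##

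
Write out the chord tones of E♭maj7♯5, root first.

E♭ – G – B – D

Root E♭, quality augmented major seventh:
- root: E♭
- major 3rd: G
- augmented 5th: B
- major 7th: D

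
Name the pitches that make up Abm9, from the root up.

Ab, Cb, Eb, Gb, Bb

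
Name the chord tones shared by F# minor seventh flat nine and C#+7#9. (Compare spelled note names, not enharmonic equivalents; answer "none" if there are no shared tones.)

F# minor seventh flat nine: F# A C# E G
C#+7#9: C# E# G## B D##
Common to both → C#.

C#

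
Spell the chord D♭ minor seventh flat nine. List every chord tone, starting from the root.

Db – Fb – Ab – Cb – Ebb

D♭ minor seventh flat nine: minor seventh flat nine on Db.
- root: Db
- minor 3rd: Fb
- perfect 5th: Ab
- minor 7th: Cb
- minor 9th: Ebb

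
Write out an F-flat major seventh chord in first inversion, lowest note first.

In root position, F-flat major seventh is F-flat–A-flat–C-flat–E-flat.
First inversion puts the third (A-flat) in the bass.

A-flat, C-flat, E-flat, F-flat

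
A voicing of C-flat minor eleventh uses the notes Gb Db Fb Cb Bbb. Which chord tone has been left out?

The full C-flat minor eleventh chord is Cb, Ebb, Gb, Bbb, Db, Fb.
Comparing with the voicing, the minor 3rd (3rd) — Ebb — is absent.

Ebb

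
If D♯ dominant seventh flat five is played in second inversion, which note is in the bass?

A

D♯ dominant seventh flat five in root position is D-sharp–F-double-sharp–A–C-sharp.
Second inversion places the fifth in the bass, which is A.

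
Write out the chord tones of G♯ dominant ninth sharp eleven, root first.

G-sharp, B-sharp, D-sharp, F-sharp, A-sharp, C-double-sharp

Root G-sharp, quality dominant ninth sharp eleven:
root → G-sharp
3rd (major 3rd) → B-sharp
5th (perfect 5th) → D-sharp
7th (minor 7th) → F-sharp
9th (major 9th) → A-sharp
11th (augmented 11th) → C-double-sharp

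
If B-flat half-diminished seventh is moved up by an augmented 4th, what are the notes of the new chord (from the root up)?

E G Bb D

Bb up an augmented 4th → E. New chord: E half-diminished seventh.
root → E
3rd (minor 3rd) → G
5th (diminished 5th) → Bb
7th (minor 7th) → D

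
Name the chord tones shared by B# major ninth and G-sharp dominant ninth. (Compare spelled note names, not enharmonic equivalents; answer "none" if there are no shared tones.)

B# major ninth: B-sharp D-double-sharp F-double-sharp A-double-sharp C-double-sharp
G-sharp dominant ninth: G-sharp B-sharp D-sharp F-sharp A-sharp
Common to both → B-sharp.

B-sharp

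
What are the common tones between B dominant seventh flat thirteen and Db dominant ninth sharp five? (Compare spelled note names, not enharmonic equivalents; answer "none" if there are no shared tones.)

B dominant seventh flat thirteen: B D# F# A G
Db dominant ninth sharp five: Db F A Cb Eb
Common to both → A.

A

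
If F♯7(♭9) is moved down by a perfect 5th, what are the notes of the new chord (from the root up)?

F♯ down a perfect 5th → B. New chord: B dominant seventh flat nine.
Root: B
Major 3rd (3rd): D♯
Perfect 5th (5th): F♯
Minor 7th (7th): A
Minor 9th (9th): C

B, D♯, F♯, A, C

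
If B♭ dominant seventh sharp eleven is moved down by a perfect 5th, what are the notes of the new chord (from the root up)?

E-flat, G, B-flat, D-flat, A

Transposed root: B-flat → E-flat (perfect 5th down). So we spell E-flat dominant seventh sharp eleven:
root → E-flat
3rd (major 3rd) → G
5th (perfect 5th) → B-flat
7th (minor 7th) → D-flat
11th (augmented 11th) → A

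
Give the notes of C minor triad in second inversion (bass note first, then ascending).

G  C  Eb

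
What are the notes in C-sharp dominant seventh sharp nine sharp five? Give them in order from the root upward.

Root C-sharp, quality dominant seventh sharp nine sharp five:
- root: C-sharp
- major 3rd: E-sharp
- augmented 5th: G-double-sharp
- minor 7th: B
- augmented 9th: D-double-sharp

C-sharp – E-sharp – G-double-sharp – B – D-double-sharp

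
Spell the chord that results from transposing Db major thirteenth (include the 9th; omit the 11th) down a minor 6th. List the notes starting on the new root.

A minor 6th down from D♭ is F, so the new chord is F major thirteenth.
- root: F
- major 3rd: A
- perfect 5th: C
- major 7th: E
- major 9th: G
- major 13th: D

F, A, C, E, G, D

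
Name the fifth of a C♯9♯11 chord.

G#

Root of C♯9♯11 = C#. The 5th is a perfect 5th: C# up a perfect 5th → G#.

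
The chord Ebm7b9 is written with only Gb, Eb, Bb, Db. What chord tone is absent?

Fb

The full Ebm7b9 chord is Eb, Gb, Bb, Db, Fb.
Comparing with the voicing, the minor 9th (9th) — Fb — is absent.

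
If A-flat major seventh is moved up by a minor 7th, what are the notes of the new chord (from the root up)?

Gb, Bb, Db, F

A minor 7th up from Ab is Gb, so the new chord is Gb major seventh.
Root: Gb
Major 3rd (3rd): Bb
Perfect 5th (5th): Db
Major 7th (7th): F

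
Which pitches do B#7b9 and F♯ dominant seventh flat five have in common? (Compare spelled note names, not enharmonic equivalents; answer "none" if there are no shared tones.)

A#

B#7b9: B# D## F## A# C#
F♯ dominant seventh flat five: F# A# C E
Common to both → A#.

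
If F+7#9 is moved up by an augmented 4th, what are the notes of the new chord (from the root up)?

B  D#  F##  A  C##

F up an augmented 4th → B. New chord: B dominant seventh sharp nine sharp five.
B — root
D# — major 3rd
F## — augmented 5th
A — minor 7th
C## — augmented 9th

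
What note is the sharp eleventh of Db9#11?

G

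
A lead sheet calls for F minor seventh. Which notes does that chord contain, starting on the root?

F  Ab  C  Eb

F minor seventh is a minor seventh built on F.
- root: F
- minor 3rd: Ab
- perfect 5th: C
- minor 7th: Eb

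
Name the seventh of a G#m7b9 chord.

F#

G#m7b9 is built on G#; its 7th is a minor 7th above the root.
A seventh above G uses the letter F, and the minor 7th above G# is F#.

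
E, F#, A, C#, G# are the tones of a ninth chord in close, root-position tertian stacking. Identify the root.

F#

Stacking in thirds gives F# – A – C# – E – G#, so F# is the root — F# minor ninth.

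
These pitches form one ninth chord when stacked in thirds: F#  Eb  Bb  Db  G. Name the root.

Eb

Stacking in thirds gives Eb – G – Bb – Db – F#, so Eb is the root — Eb dominant seventh sharp nine.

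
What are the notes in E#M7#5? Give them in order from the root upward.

E#M7#5: augmented major seventh on E#.
Root: E#
Major 3rd (3rd): G##
Augmented 5th (5th): B##
Major 7th (7th): D##

E#  G##  B##  D##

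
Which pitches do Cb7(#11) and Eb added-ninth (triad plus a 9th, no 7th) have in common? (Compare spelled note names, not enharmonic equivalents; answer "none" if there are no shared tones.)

Cb7(#11): C♭ E♭ G♭ B𝄫 F
Eb added-ninth: E♭ G B♭ F
Common to both → E♭, F.

E♭  F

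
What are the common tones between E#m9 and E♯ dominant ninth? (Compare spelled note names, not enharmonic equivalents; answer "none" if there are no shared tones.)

E#m9 = E♯, G♯, B♯, D♯, F𝄪.
E♯ dominant ninth = E♯, G𝄪, B♯, D♯, F𝄪.
Shared: E♯, B♯, D♯, F𝄪.

E♯, B♯, D♯, F𝄪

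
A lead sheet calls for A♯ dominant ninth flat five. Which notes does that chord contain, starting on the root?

A-sharp  C-double-sharp  E  G-sharp  B-sharp

A♯ dominant ninth flat five is a dominant ninth flat five built on A-sharp.
- root: A-sharp
- major 3rd: C-double-sharp
- diminished 5th: E
- minor 7th: G-sharp
- major 9th: B-sharp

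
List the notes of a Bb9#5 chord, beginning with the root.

Bb  D  F#  Ab  C

Bb9#5: dominant ninth sharp five on Bb.
- root: Bb
- major 3rd: D
- augmented 5th: F#
- minor 7th: Ab
- major 9th: C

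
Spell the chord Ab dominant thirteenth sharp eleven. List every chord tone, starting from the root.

Ab dominant thirteenth sharp eleven: dominant thirteenth sharp eleven on Ab.
Ab — root
C — major 3rd
Eb — perfect 5th
Gb — minor 7th
Bb — major 9th
D — augmented 11th
F — major 13th

Ab C Eb Gb Bb D F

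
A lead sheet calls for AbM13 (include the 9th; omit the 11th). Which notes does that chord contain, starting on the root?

A♭, C, E♭, G, B♭, F

AbM13 is a major thirteenth built on A♭.
Root: A♭
Major 3rd (3rd): C
Perfect 5th (5th): E♭
Major 7th (7th): G
Major 9th (9th): B♭
Major 13th (13th): F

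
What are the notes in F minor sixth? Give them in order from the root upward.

F, Ab, C, D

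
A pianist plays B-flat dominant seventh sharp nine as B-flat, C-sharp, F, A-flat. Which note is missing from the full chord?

D

B-flat dominant seventh sharp nine = B-flat, D, F, A-flat, C-sharp. The voicing lacks the 3rd (major 3rd), D.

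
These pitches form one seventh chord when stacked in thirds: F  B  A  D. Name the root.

B

Arranged so that each adjacent pair is a third by letter name: B – D – F – A.
The bottom of that stack, B, is the root (this is B half-diminished seventh).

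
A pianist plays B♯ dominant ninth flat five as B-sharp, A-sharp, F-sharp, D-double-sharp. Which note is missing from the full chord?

B♯ dominant ninth flat five = B-sharp, D-double-sharp, F-sharp, A-sharp, C-double-sharp. The voicing lacks the 9th (major 9th), C-double-sharp.

C-double-sharp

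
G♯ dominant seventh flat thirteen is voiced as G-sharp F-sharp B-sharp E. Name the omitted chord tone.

D-sharp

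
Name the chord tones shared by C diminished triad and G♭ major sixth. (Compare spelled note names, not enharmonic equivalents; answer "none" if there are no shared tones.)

E-flat, G-flat

C diminished triad = C, E-flat, G-flat.
G♭ major sixth = G-flat, B-flat, D-flat, E-flat.
Shared: E-flat, G-flat.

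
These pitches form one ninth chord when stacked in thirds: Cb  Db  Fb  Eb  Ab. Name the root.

Db

Stacking in thirds gives Db – Fb – Ab – Cb – Eb, so Db is the root — Db minor ninth.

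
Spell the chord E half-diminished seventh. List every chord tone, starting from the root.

E half-diminished seventh is a half-diminished seventh built on E.
root → E
3rd (minor 3rd) → G
5th (diminished 5th) → B-flat
7th (minor 7th) → D

E – G – B-flat – D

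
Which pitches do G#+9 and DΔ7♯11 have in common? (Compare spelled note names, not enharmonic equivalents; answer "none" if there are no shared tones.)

G#+9: G# B# D## F# A#
DΔ7♯11: D F# A C# G#
Common to both → G#, F#.

G# F#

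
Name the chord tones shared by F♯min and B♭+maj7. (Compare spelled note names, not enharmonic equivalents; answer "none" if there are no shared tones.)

F♯ – A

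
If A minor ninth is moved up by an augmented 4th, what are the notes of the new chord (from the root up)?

A up an augmented 4th → D-sharp. New chord: D-sharp minor ninth.
- root: D-sharp
- minor 3rd: F-sharp
- perfect 5th: A-sharp
- minor 7th: C-sharp
- major 9th: E-sharp

D-sharp  F-sharp  A-sharp  C-sharp  E-sharp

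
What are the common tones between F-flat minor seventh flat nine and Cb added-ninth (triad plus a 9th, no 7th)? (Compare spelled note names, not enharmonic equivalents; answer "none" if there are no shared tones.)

C-flat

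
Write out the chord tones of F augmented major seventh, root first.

F A C-sharp E

Root F, quality augmented major seventh:
F — root
A — major 3rd
C-sharp — augmented 5th
E — major 7th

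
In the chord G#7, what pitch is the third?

Root of G#7 = G#. The 3rd is a major 3rd: G# up a major 3rd → B#.

B#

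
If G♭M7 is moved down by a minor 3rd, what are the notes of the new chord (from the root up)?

A minor 3rd down from Gb is Eb, so the new chord is Eb major seventh.
- root: Eb
- major 3rd: G
- perfect 5th: Bb
- major 7th: D

Eb, G, Bb, D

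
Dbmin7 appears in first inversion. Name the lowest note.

Dbmin7 in root position is D♭–F♭–A♭–C♭.
First inversion places the third in the bass, which is F♭.

F♭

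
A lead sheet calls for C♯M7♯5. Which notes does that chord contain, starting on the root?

Root C♯, quality augmented major seventh:
Root: C♯
Major 3rd (3rd): E♯
Augmented 5th (5th): G𝄪
Major 7th (7th): B♯

C♯  E♯  G𝄪  B♯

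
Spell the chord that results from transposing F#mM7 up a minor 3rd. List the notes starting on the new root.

A  C  E  G#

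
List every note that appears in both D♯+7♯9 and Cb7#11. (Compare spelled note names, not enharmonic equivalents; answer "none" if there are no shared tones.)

none

D♯+7♯9 = D♯, F𝄪, A𝄪, C♯, E𝄪.
Cb7#11 = C♭, E♭, G♭, B𝄫, F.
Shared: none.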